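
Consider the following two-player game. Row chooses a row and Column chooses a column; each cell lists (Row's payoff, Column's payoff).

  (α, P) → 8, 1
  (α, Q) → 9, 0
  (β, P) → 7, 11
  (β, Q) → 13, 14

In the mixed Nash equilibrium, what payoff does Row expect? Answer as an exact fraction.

Column mixes with probability q on P, chosen so Row is indifferent: 8q + 9(1−q) = 7q + 13(1−q) gives q = 4/5.
Row's expected payoff (from either row, since indifferent) is 8·4/5 + 9·1/5 = 41/5.

41/5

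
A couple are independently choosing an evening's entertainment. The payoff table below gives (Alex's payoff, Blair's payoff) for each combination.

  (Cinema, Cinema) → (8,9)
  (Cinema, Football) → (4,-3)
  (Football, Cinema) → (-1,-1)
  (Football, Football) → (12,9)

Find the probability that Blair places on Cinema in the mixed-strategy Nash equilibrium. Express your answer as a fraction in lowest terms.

Blair's mix q on Cinema must make Alex indifferent between Cinema and Football.
Alex's payoff from Cinema: 8q + 4(1−q). From Football: (-1)q + 12(1−q).
Set equal: 9q = 8(1−q) → q = 8/17.

8/17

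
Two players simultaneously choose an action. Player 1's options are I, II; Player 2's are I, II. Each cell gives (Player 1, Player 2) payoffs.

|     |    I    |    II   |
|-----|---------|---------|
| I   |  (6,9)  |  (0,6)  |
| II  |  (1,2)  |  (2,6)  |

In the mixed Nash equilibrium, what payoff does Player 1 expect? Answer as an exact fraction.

Player 2 mixes with probability q on I, chosen so Player 1 is indifferent: 6q + 0(1−q) = 1q + 2(1−q) gives q = 2/7.
Player 1's expected payoff (from either row, since indifferent) is 6·2/7 + 0·5/7 = 12/7.

12/7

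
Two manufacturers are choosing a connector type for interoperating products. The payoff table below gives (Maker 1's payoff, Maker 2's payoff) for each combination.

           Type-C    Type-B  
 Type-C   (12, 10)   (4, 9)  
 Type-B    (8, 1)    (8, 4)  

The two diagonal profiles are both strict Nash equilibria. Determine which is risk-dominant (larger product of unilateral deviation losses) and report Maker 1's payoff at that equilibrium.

8

At both Type-C: Maker 1 loses 12 − 8 = 4 by deviating; Maker 2 loses 10 − 9 = 1. Product = 4·1 = 4.
At both Type-B: Maker 1 loses 8 − 4 = 4 by deviating; Maker 2 loses 4 − 1 = 3. Product = 4·3 = 12.
12 > 4, so both Type-B is risk-dominant. Maker 1's payoff there is 8.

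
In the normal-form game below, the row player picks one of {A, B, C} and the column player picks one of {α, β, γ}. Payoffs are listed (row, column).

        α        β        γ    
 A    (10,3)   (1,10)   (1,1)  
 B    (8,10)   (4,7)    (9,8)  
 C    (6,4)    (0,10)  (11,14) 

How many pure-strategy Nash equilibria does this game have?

(C, γ): the row player gets 11 (best alternative 9); the column player gets 14 (best alternative 10). Neither deviates — NE.
(B, β) is not a NE: the column player would switch to α (10 > 7).
No other cell survives both best-response checks, so there is 1 pure NE.

1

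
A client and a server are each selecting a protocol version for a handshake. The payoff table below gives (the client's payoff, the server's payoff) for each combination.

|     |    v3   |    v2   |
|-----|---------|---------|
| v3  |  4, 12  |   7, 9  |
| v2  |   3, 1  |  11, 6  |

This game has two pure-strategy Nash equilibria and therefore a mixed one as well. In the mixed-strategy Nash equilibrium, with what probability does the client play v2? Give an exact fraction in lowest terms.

The client's mix p on v3 must make the server indifferent between v3 and v2.
The server's payoff from v3: 12p + 1(1−p). From v2: 9p + 6(1−p).
Set equal: 3p = 5(1−p) → p = 5/8.
Probability on v2 is 1 − 5/8 = 3/8.

3/8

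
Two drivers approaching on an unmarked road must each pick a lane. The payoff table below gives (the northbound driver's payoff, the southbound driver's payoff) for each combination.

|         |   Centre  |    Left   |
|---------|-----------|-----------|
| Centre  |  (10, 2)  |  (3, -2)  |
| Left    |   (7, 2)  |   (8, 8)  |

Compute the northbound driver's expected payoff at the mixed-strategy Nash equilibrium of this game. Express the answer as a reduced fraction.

The southbound driver mixes with probability q on Centre, chosen so the northbound driver is indifferent: 10q + 3(1−q) = 7q + 8(1−q) gives q = 5/8.
The northbound driver's expected payoff (from either row, since indifferent) is 10·5/8 + 3·3/8 = 59/8.

59/8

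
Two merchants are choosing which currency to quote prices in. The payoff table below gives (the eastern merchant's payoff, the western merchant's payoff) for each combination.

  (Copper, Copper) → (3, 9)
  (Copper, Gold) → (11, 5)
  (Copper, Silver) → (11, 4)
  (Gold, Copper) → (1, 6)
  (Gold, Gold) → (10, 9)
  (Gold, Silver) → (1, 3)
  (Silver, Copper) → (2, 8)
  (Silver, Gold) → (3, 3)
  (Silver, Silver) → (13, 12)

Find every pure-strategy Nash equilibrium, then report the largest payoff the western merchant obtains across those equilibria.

Both Copper is a pure NE (the eastern merchant: 3 ≥ 2; the western merchant: 9 ≥ 5). The western merchant gets 9.
Both Silver is a pure NE (the eastern merchant: 13 ≥ 11; the western merchant: 12 ≥ 8). The western merchant gets 12.
Every other cell has a profitable deviation for at least one player. Highest of {9, 12} is 12.

12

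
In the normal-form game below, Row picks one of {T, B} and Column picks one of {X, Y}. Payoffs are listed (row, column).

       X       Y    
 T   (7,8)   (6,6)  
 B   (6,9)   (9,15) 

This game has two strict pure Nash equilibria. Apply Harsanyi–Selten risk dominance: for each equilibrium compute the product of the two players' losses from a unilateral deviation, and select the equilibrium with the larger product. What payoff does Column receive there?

15

At (T, X): Row loses 7 − 6 = 1 by deviating; Column loses 8 − 6 = 2. Product = 1·2 = 2.
At (B, Y): Row loses 9 − 6 = 3 by deviating; Column loses 15 − 9 = 6. Product = 3·6 = 18.
18 > 2, so (B, Y) is risk-dominant. Column's payoff there is 15.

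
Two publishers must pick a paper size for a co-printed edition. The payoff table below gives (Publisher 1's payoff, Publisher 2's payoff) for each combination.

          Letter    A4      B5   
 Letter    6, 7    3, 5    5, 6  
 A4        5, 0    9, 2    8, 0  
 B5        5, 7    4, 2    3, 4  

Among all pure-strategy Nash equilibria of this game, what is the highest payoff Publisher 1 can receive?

Both Letter is a pure NE (Publisher 1: 6 ≥ 5; Publisher 2: 7 ≥ 6). Publisher 1 gets 6.
Both A4 is a pure NE (Publisher 1: 9 ≥ 4; Publisher 2: 2 ≥ 0). Publisher 1 gets 9.
Every other cell has a profitable deviation for at least one player. Highest of {6, 9} is 9.

9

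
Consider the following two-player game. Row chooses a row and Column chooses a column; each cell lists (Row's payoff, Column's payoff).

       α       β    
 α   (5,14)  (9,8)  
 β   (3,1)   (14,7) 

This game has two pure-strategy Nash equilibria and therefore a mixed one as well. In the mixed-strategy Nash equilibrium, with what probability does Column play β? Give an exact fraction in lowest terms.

Column's mix q on α must make Row indifferent between α and β.
Row's payoff from α: 5q + 9(1−q). From β: 3q + 14(1−q).
Set equal: 2q = 5(1−q) → q = 5/7.
Probability on β is 1 − 5/7 = 2/7.

2/7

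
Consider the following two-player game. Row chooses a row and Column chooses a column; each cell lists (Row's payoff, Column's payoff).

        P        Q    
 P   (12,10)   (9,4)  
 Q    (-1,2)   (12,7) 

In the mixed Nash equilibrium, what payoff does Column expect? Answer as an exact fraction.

62/11

Row mixes with probability p on P, chosen so Column is indifferent: 10p + 2(1−p) = 4p + 7(1−p) gives p = 5/11.
Column's expected payoff is 10·5/11 + 2·6/11 = 62/11.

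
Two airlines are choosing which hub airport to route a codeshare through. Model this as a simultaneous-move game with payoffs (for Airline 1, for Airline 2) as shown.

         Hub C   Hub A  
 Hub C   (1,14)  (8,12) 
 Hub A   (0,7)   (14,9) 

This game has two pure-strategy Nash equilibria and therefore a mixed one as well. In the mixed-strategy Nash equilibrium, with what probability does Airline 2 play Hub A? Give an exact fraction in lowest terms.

Airline 2's mix q on Hub C must make Airline 1 indifferent between Hub C and Hub A.
Airline 1's payoff from Hub C: 1q + 8(1−q). From Hub A: 0q + 14(1−q).
Set equal: 1q = 6(1−q) → q = 6/7.
Probability on Hub A is 1 − 6/7 = 1/7.

1/7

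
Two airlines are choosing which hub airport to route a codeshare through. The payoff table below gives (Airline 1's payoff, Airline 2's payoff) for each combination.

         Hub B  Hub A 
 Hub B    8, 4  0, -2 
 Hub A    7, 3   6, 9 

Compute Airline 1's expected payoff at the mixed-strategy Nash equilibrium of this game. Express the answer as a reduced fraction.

Airline 2 mixes with probability q on Hub B, chosen so Airline 1 is indifferent: 8q + 0(1−q) = 7q + 6(1−q) gives q = 6/7.
Airline 1's expected payoff (from either row, since indifferent) is 8·6/7 + 0·1/7 = 48/7.

48/7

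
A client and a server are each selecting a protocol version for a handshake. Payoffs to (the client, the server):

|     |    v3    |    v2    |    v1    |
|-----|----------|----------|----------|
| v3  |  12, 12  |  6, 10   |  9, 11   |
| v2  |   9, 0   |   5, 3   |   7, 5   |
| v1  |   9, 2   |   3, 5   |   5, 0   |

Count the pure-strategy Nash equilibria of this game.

Both v3: the client gets 12 (best alternative 9); the server gets 12 (best alternative 11). Neither deviates — NE.
Both v1 is not a NE: the client would switch to v3 (9 > 5).
No other cell survives both best-response checks, so there is 1 pure NE.

1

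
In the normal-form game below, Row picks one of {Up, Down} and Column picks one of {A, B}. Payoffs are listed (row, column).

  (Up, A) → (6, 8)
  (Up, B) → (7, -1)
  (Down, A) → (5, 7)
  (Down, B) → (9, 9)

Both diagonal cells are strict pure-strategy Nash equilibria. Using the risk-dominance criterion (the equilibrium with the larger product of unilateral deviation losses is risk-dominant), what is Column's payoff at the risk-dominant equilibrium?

8

At (Up, A): Row loses 6 − 5 = 1 by deviating; Column loses 8 − (-1) = 9. Product = 1·9 = 9.
At (Down, B): Row loses 9 − 7 = 2 by deviating; Column loses 9 − 7 = 2. Product = 2·2 = 4.
9 > 4, so (Up, A) is risk-dominant. Column's payoff there is 8.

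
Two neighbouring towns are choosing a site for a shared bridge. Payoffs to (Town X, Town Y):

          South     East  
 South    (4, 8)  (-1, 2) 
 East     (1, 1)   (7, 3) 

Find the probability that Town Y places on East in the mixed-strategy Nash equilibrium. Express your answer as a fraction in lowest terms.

Town Y's mix q on South must make Town X indifferent between South and East.
Town X's payoff from South: 4q + (-1)(1−q). From East: 1q + 7(1−q).
Set equal: 3q = 8(1−q) → q = 8/11.
Probability on East is 1 − 8/11 = 3/11.

3/11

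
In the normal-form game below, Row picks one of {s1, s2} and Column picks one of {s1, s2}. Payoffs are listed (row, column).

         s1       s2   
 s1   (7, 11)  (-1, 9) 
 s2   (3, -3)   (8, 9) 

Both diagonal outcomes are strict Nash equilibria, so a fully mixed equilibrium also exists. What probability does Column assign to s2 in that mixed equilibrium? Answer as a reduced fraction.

4/13

Column's mix q on s1 must make Row indifferent between s1 and s2.
Row's payoff from s1: 7q + (-1)(1−q). From s2: 3q + 8(1−q).
Set equal: 4q = 9(1−q) → q = 9/13.
Probability on s2 is 1 − 9/13 = 4/13.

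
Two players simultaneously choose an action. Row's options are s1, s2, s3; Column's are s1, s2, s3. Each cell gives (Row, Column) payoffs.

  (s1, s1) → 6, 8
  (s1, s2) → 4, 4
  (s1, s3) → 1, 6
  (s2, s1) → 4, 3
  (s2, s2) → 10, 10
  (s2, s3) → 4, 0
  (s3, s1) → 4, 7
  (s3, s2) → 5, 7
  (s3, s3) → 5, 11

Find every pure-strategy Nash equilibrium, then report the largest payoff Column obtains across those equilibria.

11

Both s1 is a pure NE (Row: 6 ≥ 4; Column: 8 ≥ 6). Column gets 8.
Both s2 is a pure NE (Row: 10 ≥ 5; Column: 10 ≥ 3). Column gets 10.
Both s3 is a pure NE (Row: 5 ≥ 4; Column: 11 ≥ 7). Column gets 11.
Every other cell has a profitable deviation for at least one player. Highest of {8, 10, 11} is 11.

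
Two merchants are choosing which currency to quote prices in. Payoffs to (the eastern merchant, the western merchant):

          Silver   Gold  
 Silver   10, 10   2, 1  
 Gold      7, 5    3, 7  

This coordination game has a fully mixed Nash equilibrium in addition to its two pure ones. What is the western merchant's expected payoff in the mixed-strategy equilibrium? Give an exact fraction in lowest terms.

The eastern merchant mixes with probability p on Silver, chosen so the western merchant is indifferent: 10p + 5(1−p) = 1p + 7(1−p) gives p = 2/11.
The western merchant's expected payoff is 10·2/11 + 5·9/11 = 65/11.

65/11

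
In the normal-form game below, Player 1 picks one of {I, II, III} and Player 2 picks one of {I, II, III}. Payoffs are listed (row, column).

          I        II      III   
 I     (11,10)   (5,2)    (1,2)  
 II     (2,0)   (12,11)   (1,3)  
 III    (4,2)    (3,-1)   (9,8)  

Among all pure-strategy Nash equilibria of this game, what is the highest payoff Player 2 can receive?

11

Both I is a pure NE (Player 1: 11 ≥ 4; Player 2: 10 ≥ 2). Player 2 gets 10.
Both II is a pure NE (Player 1: 12 ≥ 5; Player 2: 11 ≥ 3). Player 2 gets 11.
Both III is a pure NE (Player 1: 9 ≥ 1; Player 2: 8 ≥ 2). Player 2 gets 8.
Every other cell has a profitable deviation for at least one player. Highest of {10, 11, 8} is 11.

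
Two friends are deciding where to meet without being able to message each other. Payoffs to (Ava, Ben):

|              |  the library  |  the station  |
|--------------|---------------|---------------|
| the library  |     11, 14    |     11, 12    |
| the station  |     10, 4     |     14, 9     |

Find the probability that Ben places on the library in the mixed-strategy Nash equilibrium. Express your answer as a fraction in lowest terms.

Ben's mix q on the library must make Ava indifferent between the library and the station.
Ava's payoff from the library: 11q + 11(1−q). From the station: 10q + 14(1−q).
Set equal: 1q = 3(1−q) → q = 3/4.

3/4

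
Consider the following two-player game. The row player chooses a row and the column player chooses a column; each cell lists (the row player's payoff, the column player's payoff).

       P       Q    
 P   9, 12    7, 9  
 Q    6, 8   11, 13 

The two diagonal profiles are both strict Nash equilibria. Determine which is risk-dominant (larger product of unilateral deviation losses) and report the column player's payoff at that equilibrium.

13

At both P: the row player loses 9 − 6 = 3 by deviating; the column player loses 12 − 9 = 3. Product = 3·3 = 9.
At both Q: the row player loses 11 − 7 = 4 by deviating; the column player loses 13 − 8 = 5. Product = 4·5 = 20.
20 > 9, so both Q is risk-dominant. The column player's payoff there is 13.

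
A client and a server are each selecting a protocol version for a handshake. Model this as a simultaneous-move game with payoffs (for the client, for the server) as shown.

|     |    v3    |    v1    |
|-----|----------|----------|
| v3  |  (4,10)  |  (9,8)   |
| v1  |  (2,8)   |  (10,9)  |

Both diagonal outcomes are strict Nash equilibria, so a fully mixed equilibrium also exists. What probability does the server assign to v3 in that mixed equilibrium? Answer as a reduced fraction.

1/3

The server's mix q on v3 must make the client indifferent between v3 and v1.
The client's payoff from v3: 4q + 9(1−q). From v1: 2q + 10(1−q).
Set equal: 2q = 1(1−q) → q = 1/3.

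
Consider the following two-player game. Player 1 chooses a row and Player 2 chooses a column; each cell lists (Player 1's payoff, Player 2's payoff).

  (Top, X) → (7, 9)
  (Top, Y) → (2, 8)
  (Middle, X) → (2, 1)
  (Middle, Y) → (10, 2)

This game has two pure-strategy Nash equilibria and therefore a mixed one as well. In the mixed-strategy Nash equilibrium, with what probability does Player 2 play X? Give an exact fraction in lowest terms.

8/13

Player 2's mix q on X must make Player 1 indifferent between Top and Middle.
Player 1's payoff from Top: 7q + 2(1−q). From Middle: 2q + 10(1−q).
Set equal: 5q = 8(1−q) → q = 8/13.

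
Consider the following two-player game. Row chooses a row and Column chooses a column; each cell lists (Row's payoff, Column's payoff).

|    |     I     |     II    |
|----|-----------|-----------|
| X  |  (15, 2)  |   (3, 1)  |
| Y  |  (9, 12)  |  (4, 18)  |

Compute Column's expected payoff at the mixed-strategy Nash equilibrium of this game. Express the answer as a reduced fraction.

Row mixes with probability p on X, chosen so Column is indifferent: 2p + 12(1−p) = 1p + 18(1−p) gives p = 6/7.
Column's expected payoff is 2·6/7 + 12·1/7 = 24/7.

24/7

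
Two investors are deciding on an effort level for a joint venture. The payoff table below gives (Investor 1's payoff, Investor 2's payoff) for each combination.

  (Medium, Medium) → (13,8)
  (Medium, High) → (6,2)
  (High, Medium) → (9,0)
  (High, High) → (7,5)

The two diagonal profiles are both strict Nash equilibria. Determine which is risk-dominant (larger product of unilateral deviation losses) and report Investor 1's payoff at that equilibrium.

13

At both Medium: Investor 1 loses 13 − 9 = 4 by deviating; Investor 2 loses 8 − 2 = 6. Product = 4·6 = 24.
At both High: Investor 1 loses 7 − 6 = 1 by deviating; Investor 2 loses 5 − 0 = 5. Product = 1·5 = 5.
24 > 5, so both Medium is risk-dominant. Investor 1's payoff there is 13.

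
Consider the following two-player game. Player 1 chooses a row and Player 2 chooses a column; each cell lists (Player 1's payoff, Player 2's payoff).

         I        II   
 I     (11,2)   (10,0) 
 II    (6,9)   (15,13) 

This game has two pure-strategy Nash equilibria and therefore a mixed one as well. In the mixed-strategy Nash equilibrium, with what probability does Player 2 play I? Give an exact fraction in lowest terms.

1/2

Player 2's mix q on I must make Player 1 indifferent between I and II.
Player 1's payoff from I: 11q + 10(1−q). From II: 6q + 15(1−q).
Set equal: 5q = 5(1−q) → q = 5/10 = 1/2.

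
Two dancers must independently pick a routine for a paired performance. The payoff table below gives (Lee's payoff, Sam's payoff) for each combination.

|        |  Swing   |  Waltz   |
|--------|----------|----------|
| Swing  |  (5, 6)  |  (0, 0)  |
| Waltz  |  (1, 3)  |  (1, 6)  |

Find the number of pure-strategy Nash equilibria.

Both Swing: Lee gets 5 (best alternative 1); Sam gets 6 (best alternative 0). Neither deviates — NE.
Both Waltz: Lee gets 1 (best alternative 0); Sam gets 6 (best alternative 3). Neither deviates — NE.
(Waltz, Swing) is not a NE: Lee would switch to Swing (5 > 1).
No other cell survives both best-response checks, so there are 2 pure NE.

2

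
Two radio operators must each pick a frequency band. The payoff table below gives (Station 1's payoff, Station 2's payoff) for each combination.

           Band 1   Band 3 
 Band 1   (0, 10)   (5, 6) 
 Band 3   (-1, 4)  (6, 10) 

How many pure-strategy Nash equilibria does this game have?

2

Both Band 1: Station 1 gets 0 (best alternative -1); Station 2 gets 10 (best alternative 6). Neither deviates — NE.
Both Band 3: Station 1 gets 6 (best alternative 5); Station 2 gets 10 (best alternative 4). Neither deviates — NE.
(Band 1, Band 3) is not a NE: Station 1 would switch to Band 3 (6 > 5).
No other cell survives both best-response checks, so there are 2 pure NE.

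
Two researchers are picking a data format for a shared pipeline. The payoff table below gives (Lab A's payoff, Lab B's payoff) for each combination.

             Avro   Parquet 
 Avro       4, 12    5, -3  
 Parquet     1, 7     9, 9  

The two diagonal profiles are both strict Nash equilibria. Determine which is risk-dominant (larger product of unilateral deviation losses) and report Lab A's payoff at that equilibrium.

At both Avro: Lab A loses 4 − 1 = 3 by deviating; Lab B loses 12 − (-3) = 15. Product = 3·15 = 45.
At both Parquet: Lab A loses 9 − 5 = 4 by deviating; Lab B loses 9 − 7 = 2. Product = 4·2 = 8.
45 > 8, so both Avro is risk-dominant. Lab A's payoff there is 4.

4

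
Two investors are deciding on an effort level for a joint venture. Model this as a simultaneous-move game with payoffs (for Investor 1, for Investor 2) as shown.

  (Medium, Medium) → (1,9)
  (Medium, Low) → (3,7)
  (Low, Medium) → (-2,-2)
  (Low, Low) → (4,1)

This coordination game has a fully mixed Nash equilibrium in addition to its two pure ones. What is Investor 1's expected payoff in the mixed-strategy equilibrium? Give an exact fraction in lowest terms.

5/2

Investor 2 mixes with probability q on Medium, chosen so Investor 1 is indifferent: 1q + 3(1−q) = (-2)q + 4(1−q) gives q = 1/4.
Investor 1's expected payoff (from either row, since indifferent) is 1·1/4 + 3·3/4 = 5/2.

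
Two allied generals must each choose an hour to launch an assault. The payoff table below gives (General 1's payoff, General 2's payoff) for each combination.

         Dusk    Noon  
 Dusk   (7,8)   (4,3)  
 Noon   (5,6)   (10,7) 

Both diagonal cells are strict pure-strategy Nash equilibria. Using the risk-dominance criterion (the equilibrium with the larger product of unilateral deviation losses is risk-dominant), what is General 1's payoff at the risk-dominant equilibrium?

7

At both Dusk: General 1 loses 7 − 5 = 2 by deviating; General 2 loses 8 − 3 = 5. Product = 2·5 = 10.
At both Noon: General 1 loses 10 − 4 = 6 by deviating; General 2 loses 7 − 6 = 1. Product = 6·1 = 6.
10 > 6, so both Dusk is risk-dominant. General 1's payoff there is 7.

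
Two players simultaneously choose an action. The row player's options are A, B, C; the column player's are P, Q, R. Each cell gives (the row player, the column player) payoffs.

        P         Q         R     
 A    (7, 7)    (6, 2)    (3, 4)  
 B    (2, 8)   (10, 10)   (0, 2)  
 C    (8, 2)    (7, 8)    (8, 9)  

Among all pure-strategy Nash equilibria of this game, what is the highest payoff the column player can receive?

(B, Q) is a pure NE (the row player: 10 ≥ 7; the column player: 10 ≥ 8). The column player gets 10.
(C, R) is a pure NE (the row player: 8 ≥ 3; the column player: 9 ≥ 8). The column player gets 9.
Every other cell has a profitable deviation for at least one player. Highest of {10, 9} is 10.

10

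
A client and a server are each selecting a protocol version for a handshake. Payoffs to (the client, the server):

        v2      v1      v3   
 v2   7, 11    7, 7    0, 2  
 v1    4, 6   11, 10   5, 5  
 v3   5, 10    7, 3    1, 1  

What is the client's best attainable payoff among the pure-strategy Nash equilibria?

11

Both v2 is a pure NE (the client: 7 ≥ 5; the server: 11 ≥ 7). The client gets 7.
Both v1 is a pure NE (the client: 11 ≥ 7; the server: 10 ≥ 6). The client gets 11.
Every other cell has a profitable deviation for at least one player. Highest of {7, 11} is 11.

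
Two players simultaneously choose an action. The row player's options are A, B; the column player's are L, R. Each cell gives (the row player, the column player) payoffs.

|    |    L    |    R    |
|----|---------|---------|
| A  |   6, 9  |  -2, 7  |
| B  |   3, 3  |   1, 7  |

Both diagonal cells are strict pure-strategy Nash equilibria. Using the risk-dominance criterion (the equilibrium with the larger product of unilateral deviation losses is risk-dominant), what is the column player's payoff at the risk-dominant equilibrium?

At (A, L): the row player loses 6 − 3 = 3 by deviating; the column player loses 9 − 7 = 2. Product = 3·2 = 6.
At (B, R): the row player loses 1 − (-2) = 3 by deviating; the column player loses 7 − 3 = 4. Product = 3·4 = 12.
12 > 6, so (B, R) is risk-dominant. The column player's payoff there is 7.

7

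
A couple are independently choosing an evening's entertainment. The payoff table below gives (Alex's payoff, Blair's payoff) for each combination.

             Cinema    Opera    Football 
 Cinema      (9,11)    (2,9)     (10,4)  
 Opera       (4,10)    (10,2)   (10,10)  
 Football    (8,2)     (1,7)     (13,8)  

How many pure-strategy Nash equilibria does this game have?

Both Cinema: Alex gets 9 (best alternative 8); Blair gets 11 (best alternative 9). Neither deviates — NE.
Both Football: Alex gets 13 (best alternative 10); Blair gets 8 (best alternative 7). Neither deviates — NE.
Both Opera is not a NE: Blair would switch to Cinema (10 > 2).
No other cell survives both best-response checks, so there are 2 pure NE.

2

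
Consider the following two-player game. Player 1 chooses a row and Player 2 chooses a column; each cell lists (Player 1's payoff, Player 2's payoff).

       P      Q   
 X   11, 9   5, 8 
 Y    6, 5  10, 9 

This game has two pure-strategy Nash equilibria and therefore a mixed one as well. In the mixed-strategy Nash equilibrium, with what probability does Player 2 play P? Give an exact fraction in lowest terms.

1/2

Player 2's mix q on P must make Player 1 indifferent between X and Y.
Player 1's payoff from X: 11q + 5(1−q). From Y: 6q + 10(1−q).
Set equal: 5q = 5(1−q) → q = 5/10 = 1/2.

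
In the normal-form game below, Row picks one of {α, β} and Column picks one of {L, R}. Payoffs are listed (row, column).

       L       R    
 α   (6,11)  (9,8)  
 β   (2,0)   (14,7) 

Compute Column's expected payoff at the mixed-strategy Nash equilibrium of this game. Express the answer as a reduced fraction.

Row mixes with probability p on α, chosen so Column is indifferent: 11p + 0(1−p) = 8p + 7(1−p) gives p = 7/10.
Column's expected payoff is 11·7/10 + 0·3/10 = 77/10.

77/10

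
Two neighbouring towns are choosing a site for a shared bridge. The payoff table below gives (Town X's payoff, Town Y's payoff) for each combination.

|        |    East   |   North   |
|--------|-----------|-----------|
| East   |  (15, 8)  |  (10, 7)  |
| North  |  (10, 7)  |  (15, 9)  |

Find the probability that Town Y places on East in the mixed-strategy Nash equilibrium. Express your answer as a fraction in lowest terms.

1/2

Town Y's mix q on East must make Town X indifferent between East and North.
Town X's payoff from East: 15q + 10(1−q). From North: 10q + 15(1−q).
Set equal: 5q = 5(1−q) → q = 5/10 = 1/2.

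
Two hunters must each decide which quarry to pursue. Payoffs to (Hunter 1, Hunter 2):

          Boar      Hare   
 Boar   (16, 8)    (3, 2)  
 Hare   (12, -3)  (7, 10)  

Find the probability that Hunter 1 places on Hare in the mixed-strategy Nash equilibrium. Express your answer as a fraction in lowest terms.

6/19

Hunter 1's mix p on Boar must make Hunter 2 indifferent between Boar and Hare.
Hunter 2's payoff from Boar: 8p + (-3)(1−p). From Hare: 2p + 10(1−p).
Set equal: 6p = 13(1−p) → p = 13/19.
Probability on Hare is 1 − 13/19 = 6/19.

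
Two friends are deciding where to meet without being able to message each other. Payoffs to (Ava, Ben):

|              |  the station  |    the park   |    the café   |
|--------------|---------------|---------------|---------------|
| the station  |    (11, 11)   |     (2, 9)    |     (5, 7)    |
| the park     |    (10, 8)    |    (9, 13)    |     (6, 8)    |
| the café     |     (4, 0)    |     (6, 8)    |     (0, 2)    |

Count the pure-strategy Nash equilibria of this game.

2

Both the station: Ava gets 11 (best alternative 10); Ben gets 11 (best alternative 9). Neither deviates — NE.
Both the park: Ava gets 9 (best alternative 6); Ben gets 13 (best alternative 8). Neither deviates — NE.
Both the café is not a NE: Ava would switch to the park (6 > 0).
No other cell survives both best-response checks, so there are 2 pure NE.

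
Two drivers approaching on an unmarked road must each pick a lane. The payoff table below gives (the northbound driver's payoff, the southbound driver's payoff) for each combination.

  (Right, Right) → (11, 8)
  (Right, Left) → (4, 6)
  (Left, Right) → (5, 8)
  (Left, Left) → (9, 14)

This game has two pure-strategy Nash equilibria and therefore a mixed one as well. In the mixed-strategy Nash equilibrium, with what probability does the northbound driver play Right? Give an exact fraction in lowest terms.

3/4

The northbound driver's mix p on Right must make the southbound driver indifferent between Right and Left.
The southbound driver's payoff from Right: 8p + 8(1−p). From Left: 6p + 14(1−p).
Set equal: 2p = 6(1−p) → p = 6/8 = 3/4.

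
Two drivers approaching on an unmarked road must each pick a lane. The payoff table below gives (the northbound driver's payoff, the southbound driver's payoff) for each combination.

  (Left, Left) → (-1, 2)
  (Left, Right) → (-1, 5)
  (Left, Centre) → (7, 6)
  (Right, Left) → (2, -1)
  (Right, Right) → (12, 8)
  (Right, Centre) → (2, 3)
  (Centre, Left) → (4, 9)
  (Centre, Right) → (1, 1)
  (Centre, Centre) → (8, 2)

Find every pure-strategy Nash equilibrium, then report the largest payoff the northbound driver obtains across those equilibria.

12

Both Right is a pure NE (the northbound driver: 12 ≥ 1; the southbound driver: 8 ≥ 3). The northbound driver gets 12.
(Centre, Left) is a pure NE (the northbound driver: 4 ≥ 2; the southbound driver: 9 ≥ 2). The northbound driver gets 4.
Every other cell has a profitable deviation for at least one player. Highest of {12, 4} is 12.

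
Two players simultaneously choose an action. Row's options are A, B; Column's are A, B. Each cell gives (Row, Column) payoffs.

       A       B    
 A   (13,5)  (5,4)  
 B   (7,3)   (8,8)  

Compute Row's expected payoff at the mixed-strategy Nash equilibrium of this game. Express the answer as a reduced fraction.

23/3

Column mixes with probability q on A, chosen so Row is indifferent: 13q + 5(1−q) = 7q + 8(1−q) gives q = 1/3.
Row's expected payoff (from either row, since indifferent) is 13·1/3 + 5·2/3 = 23/3.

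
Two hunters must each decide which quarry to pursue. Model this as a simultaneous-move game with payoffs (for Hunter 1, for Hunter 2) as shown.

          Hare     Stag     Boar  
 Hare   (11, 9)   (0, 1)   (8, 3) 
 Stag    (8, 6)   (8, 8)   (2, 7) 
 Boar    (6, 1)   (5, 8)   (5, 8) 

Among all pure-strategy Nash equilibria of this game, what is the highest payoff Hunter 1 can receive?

11

Both Hare is a pure NE (Hunter 1: 11 ≥ 8; Hunter 2: 9 ≥ 3). Hunter 1 gets 11.
Both Stag is a pure NE (Hunter 1: 8 ≥ 5; Hunter 2: 8 ≥ 7). Hunter 1 gets 8.
Every other cell has a profitable deviation for at least one player. Highest of {11, 8} is 11.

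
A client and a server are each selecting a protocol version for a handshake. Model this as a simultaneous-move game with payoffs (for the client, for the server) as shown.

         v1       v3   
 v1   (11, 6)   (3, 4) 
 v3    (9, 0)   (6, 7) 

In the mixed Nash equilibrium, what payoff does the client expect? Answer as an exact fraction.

39/5

The server mixes with probability q on v1, chosen so the client is indifferent: 11q + 3(1−q) = 9q + 6(1−q) gives q = 3/5.
The client's expected payoff (from either row, since indifferent) is 11·3/5 + 3·2/5 = 39/5.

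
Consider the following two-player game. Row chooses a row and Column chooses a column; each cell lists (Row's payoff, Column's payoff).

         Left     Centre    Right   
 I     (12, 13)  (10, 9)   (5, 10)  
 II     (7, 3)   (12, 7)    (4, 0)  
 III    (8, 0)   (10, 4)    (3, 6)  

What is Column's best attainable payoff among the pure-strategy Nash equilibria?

(I, Left) is a pure NE (Row: 12 ≥ 8; Column: 13 ≥ 10). Column gets 13.
(II, Centre) is a pure NE (Row: 12 ≥ 10; Column: 7 ≥ 3). Column gets 7.
Every other cell has a profitable deviation for at least one player. Highest of {13, 7} is 13.

13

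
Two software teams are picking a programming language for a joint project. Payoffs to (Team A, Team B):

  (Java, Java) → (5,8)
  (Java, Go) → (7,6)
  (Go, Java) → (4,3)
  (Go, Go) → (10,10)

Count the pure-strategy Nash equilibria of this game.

Both Java: Team A gets 5 (best alternative 4); Team B gets 8 (best alternative 6). Neither deviates — NE.
Both Go: Team A gets 10 (best alternative 7); Team B gets 10 (best alternative 3). Neither deviates — NE.
(Java, Go) is not a NE: Team A would switch to Go (10 > 7).
No other cell survives both best-response checks, so there are 2 pure NE.

2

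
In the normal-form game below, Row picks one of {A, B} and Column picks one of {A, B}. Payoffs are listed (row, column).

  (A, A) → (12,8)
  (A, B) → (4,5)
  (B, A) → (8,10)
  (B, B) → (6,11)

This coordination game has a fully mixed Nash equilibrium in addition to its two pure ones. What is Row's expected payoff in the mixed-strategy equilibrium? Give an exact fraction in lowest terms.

Column mixes with probability q on A, chosen so Row is indifferent: 12q + 4(1−q) = 8q + 6(1−q) gives q = 1/3.
Row's expected payoff (from either row, since indifferent) is 12·1/3 + 4·2/3 = 20/3.

20/3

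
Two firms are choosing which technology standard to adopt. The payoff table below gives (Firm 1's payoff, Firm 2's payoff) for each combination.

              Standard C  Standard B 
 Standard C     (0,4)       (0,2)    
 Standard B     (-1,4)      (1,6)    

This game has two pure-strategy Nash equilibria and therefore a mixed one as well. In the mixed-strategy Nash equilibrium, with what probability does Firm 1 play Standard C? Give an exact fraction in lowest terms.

1/2

Firm 1's mix p on Standard C must make Firm 2 indifferent between Standard C and Standard B.
Firm 2's payoff from Standard C: 4p + 4(1−p). From Standard B: 2p + 6(1−p).
Set equal: 2p = 2(1−p) → p = 2/4 = 1/2.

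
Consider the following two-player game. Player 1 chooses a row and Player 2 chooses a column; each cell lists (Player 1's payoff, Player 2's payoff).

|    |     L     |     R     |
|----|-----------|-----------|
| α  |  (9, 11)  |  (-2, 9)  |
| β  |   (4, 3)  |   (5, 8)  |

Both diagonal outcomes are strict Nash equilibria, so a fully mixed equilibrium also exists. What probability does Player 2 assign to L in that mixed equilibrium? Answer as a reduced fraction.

Player 2's mix q on L must make Player 1 indifferent between α and β.
Player 1's payoff from α: 9q + (-2)(1−q). From β: 4q + 5(1−q).
Set equal: 5q = 7(1−q) → q = 7/12.

7/12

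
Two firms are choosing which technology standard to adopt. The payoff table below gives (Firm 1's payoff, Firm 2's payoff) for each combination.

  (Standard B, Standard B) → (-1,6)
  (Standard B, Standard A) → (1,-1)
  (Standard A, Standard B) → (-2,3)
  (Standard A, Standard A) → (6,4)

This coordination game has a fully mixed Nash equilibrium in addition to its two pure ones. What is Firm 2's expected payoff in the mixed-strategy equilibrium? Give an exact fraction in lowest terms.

Firm 1 mixes with probability p on Standard B, chosen so Firm 2 is indifferent: 6p + 3(1−p) = (-1)p + 4(1−p) gives p = 1/8.
Firm 2's expected payoff is 6·1/8 + 3·7/8 = 27/8.

27/8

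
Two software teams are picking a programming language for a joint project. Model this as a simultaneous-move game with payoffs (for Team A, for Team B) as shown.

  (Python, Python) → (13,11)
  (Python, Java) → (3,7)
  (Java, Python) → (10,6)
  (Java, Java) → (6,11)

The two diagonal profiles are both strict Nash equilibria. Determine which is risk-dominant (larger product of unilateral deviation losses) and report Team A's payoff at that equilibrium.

6

At both Python: Team A loses 13 − 10 = 3 by deviating; Team B loses 11 − 7 = 4. Product = 3·4 = 12.
At both Java: Team A loses 6 − 3 = 3 by deviating; Team B loses 11 − 6 = 5. Product = 3·5 = 15.
15 > 12, so both Java is risk-dominant. Team A's payoff there is 6.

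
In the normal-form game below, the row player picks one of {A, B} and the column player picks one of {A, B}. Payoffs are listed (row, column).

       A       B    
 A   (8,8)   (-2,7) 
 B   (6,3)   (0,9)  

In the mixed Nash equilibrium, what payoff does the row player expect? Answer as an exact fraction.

3

The column player mixes with probability q on A, chosen so the row player is indifferent: 8q + (-2)(1−q) = 6q + 0(1−q) gives q = 1/2.
The row player's expected payoff (from either row, since indifferent) is 8·1/2 + (-2)·1/2 = 3.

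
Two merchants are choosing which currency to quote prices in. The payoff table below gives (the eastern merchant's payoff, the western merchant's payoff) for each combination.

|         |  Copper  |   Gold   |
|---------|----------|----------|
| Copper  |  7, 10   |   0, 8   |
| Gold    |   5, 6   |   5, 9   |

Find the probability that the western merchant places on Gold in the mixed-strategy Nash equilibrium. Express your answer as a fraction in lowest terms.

2/7

The western merchant's mix q on Copper must make the eastern merchant indifferent between Copper and Gold.
The eastern merchant's payoff from Copper: 7q + 0(1−q). From Gold: 5q + 5(1−q).
Set equal: 2q = 5(1−q) → q = 5/7.
Probability on Gold is 1 − 5/7 = 2/7.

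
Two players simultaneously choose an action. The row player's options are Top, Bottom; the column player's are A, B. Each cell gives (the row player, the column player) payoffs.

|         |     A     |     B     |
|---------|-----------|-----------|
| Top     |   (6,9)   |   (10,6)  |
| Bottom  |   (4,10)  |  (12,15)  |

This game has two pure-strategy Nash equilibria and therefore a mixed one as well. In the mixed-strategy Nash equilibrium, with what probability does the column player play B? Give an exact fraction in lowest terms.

1/2

The column player's mix q on A must make the row player indifferent between Top and Bottom.
The row player's payoff from Top: 6q + 10(1−q). From Bottom: 4q + 12(1−q).
Set equal: 2q = 2(1−q) → q = 2/4 = 1/2.
Probability on B is 1 − 1/2 = 1/2.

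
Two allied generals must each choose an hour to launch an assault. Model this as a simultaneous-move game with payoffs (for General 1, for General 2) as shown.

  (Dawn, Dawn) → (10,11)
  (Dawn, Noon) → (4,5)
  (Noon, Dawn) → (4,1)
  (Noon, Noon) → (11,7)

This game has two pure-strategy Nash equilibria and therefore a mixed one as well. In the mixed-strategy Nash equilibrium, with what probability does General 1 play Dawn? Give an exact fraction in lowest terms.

1/2

General 1's mix p on Dawn must make General 2 indifferent between Dawn and Noon.
General 2's payoff from Dawn: 11p + 1(1−p). From Noon: 5p + 7(1−p).
Set equal: 6p = 6(1−p) → p = 6/12 = 1/2.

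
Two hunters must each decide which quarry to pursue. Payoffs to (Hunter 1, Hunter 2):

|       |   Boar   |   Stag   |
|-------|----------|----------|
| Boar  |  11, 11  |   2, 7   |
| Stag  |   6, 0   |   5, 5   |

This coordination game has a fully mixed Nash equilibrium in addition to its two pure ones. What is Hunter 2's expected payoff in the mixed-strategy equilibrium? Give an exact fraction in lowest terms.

55/9

Hunter 1 mixes with probability p on Boar, chosen so Hunter 2 is indifferent: 11p + 0(1−p) = 7p + 5(1−p) gives p = 5/9.
Hunter 2's expected payoff is 11·5/9 + 0·4/9 = 55/9.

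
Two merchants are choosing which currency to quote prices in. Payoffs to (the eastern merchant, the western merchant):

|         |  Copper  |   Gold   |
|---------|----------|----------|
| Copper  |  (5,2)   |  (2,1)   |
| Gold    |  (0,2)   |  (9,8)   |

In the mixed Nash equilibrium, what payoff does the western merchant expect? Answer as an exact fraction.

The eastern merchant mixes with probability p on Copper, chosen so the western merchant is indifferent: 2p + 2(1−p) = 1p + 8(1−p) gives p = 6/7.
The western merchant's expected payoff is 2·6/7 + 2·1/7 = 2.

2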